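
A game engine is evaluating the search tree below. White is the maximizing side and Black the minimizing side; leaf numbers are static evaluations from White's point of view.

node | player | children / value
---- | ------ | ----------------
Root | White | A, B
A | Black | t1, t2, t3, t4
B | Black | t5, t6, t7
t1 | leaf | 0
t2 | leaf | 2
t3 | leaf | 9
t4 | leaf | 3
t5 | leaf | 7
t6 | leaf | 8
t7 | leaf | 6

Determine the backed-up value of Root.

A (Black): min(0, 2, 9, 3) = 0
B (Black): min(7, 8, 6) = 6
Root (White): max(0, 6) = 6

6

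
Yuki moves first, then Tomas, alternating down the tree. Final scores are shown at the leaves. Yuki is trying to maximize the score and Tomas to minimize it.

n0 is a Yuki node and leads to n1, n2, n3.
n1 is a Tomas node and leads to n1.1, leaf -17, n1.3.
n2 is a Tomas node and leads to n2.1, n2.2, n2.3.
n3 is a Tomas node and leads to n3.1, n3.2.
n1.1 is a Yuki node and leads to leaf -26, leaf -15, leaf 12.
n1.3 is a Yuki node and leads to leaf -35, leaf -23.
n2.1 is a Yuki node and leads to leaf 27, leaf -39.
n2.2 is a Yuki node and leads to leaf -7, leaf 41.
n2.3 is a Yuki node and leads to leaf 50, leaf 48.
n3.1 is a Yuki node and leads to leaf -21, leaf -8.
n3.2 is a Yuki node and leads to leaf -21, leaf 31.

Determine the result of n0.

27

n1.1 (Yuki): max(-26, -15, 12) = 12
n1.3 (Yuki): max(-35, -23) = -23
n1 (Tomas): min(12, -17, -23) = -23
n2.1 (Yuki): max(27, -39) = 27
n2.2 (Yuki): max(-7, 41) = 41
n2.3 (Yuki): max(50, 48) = 50
n2 (Tomas): min(27, 41, 50) = 27
n3.1 (Yuki): max(-21, -8) = -8
n3.2 (Yuki): max(-21, 31) = 31
n3 (Tomas): min(-8, 31) = -8
n0 (Yuki): max(-23, 27, -8) = 27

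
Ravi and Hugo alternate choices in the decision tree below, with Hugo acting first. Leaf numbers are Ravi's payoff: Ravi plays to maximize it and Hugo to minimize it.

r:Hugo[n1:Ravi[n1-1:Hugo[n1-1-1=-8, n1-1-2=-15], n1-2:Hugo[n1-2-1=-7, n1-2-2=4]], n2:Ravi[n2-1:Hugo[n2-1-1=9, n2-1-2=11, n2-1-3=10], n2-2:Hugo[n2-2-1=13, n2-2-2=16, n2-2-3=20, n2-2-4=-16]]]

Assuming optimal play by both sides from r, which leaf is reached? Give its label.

n1-2-1

n1-1 (Hugo): min(-8, -15) = -15
n1-2 (Hugo): min(-7, 4) = -7
n1 (Ravi): max(-15, -7) = -7
n2-1 (Hugo): min(9, 11, 10) = 9
n2-2 (Hugo): min(13, 16, 20, -16) = -16
n2 (Ravi): max(9, -16) = 9
r (Hugo): min(-7, 9) = -7
At r, Hugo picks n1 (lowest: -7).
At n1, Ravi picks n1-2 (highest: -7).
At n1-2, Hugo picks n1-2-1 (lowest: -7).
Terminal value -7.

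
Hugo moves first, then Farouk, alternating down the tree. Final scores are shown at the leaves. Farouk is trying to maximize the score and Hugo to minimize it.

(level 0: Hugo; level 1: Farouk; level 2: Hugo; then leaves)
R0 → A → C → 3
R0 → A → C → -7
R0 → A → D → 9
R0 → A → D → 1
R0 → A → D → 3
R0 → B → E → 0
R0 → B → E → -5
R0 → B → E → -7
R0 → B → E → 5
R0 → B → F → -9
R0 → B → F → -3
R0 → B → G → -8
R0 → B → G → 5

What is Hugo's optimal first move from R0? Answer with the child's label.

C (Hugo): min(3, -7) = -7
D (Hugo): min(9, 1, 3) = 1
A (Farouk): max(-7, 1) = 1
E (Hugo): min(0, -5, -7, 5) = -7
F (Hugo): min(-9, -3) = -9
G (Hugo): min(-8, 5) = -8
B (Farouk): max(-7, -9, -8) = -7
R0 (Hugo): min(1, -7) = -7
Hugo at R0 wants the lowest of {A=1, B=-7}, so chooses B.

B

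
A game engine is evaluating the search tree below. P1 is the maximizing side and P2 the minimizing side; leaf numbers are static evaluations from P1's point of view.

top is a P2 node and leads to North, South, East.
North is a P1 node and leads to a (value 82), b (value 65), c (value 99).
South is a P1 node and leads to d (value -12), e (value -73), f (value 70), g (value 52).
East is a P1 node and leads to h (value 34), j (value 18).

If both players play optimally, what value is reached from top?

North (P1): max(82, 65, 99) = 99
South (P1): max(-12, -73, 70, 52) = 70
East (P1): max(34, 18) = 34
top (P2): min(99, 70, 34) = 34

34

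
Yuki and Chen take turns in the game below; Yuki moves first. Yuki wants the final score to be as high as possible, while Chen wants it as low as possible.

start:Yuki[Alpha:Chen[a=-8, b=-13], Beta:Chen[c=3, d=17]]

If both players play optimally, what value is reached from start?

Alpha (Chen): min(-8, -13) = -13
Beta (Chen): min(3, 17) = 3
start (Yuki): max(-13, 3) = 3

3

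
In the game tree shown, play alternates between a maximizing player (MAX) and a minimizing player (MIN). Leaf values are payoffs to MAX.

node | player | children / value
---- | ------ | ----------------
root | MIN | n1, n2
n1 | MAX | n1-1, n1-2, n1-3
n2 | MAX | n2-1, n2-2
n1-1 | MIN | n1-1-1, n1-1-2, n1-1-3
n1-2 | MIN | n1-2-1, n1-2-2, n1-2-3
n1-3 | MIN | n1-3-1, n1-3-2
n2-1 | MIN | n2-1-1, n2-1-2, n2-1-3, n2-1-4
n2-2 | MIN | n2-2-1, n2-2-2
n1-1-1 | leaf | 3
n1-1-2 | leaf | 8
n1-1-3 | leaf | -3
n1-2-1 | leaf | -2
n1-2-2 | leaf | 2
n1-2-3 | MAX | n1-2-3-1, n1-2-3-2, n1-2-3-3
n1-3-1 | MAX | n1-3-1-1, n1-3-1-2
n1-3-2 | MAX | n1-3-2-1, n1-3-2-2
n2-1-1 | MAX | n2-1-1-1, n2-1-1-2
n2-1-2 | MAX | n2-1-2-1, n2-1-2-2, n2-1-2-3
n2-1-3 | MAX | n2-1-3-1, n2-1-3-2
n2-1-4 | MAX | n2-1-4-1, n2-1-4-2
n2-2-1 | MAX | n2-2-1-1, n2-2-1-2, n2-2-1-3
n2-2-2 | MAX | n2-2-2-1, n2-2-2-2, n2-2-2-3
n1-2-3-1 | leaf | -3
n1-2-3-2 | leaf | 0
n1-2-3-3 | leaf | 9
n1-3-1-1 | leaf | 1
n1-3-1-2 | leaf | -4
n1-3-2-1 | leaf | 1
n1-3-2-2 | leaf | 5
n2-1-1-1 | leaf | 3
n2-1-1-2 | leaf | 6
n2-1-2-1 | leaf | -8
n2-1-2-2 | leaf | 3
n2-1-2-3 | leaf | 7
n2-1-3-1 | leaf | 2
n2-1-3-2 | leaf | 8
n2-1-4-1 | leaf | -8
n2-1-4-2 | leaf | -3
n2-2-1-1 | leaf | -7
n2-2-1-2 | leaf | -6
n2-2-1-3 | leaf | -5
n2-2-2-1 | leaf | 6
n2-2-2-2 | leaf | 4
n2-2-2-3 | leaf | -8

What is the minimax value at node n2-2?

-5

n2-2-1 (MAX): max(-7, -6, -5) = -5
n2-2-2 (MAX): max(6, 4, -8) = 6
n2-2 (MIN): min(-5, 6) = -5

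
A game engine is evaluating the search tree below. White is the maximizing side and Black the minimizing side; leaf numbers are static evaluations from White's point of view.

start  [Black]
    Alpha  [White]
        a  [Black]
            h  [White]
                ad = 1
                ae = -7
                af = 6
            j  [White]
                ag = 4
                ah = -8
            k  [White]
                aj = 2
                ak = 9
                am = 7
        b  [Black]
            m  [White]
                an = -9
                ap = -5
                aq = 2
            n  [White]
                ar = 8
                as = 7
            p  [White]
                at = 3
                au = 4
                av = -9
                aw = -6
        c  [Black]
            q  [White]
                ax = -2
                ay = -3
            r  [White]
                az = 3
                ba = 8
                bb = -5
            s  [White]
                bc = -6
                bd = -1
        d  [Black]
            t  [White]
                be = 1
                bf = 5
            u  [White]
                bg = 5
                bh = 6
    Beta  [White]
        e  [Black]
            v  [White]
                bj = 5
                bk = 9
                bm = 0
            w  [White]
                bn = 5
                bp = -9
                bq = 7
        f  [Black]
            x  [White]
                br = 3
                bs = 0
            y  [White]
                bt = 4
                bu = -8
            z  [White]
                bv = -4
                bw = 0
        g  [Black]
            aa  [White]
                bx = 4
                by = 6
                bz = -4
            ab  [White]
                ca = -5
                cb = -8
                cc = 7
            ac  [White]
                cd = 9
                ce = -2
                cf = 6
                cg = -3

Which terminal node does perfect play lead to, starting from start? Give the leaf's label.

h (White): max(1, -7, 6) = 6
j (White): max(4, -8) = 4
k (White): max(2, 9, 7) = 9
a (Black): min(6, 4, 9) = 4
m (White): max(-9, -5, 2) = 2
n (White): max(8, 7) = 8
p (White): max(3, 4, -9, -6) = 4
b (Black): min(2, 8, 4) = 2
q (White): max(-2, -3) = -2
r (White): max(3, 8, -5) = 8
s (White): max(-6, -1) = -1
c (Black): min(-2, 8, -1) = -2
t (White): max(1, 5) = 5
u (White): max(5, 6) = 6
d (Black): min(5, 6) = 5
Alpha (White): max(4, 2, -2, 5) = 5
v (White): max(5, 9, 0) = 9
w (White): max(5, -9, 7) = 7
e (Black): min(9, 7) = 7
x (White): max(3, 0) = 3
y (White): max(4, -8) = 4
z (White): max(-4, 0) = 0
f (Black): min(3, 4, 0) = 0
aa (White): max(4, 6, -4) = 6
ab (White): max(-5, -8, 7) = 7
ac (White): max(9, -2, 6, -3) = 9
g (Black): min(6, 7, 9) = 6
Beta (White): max(7, 0, 6) = 7
start (Black): min(5, 7) = 5
At start, Black picks Alpha (lowest: 5).
At Alpha, White picks d (highest: 5).
At d, Black picks t (lowest: 5).
At t, White picks bf (highest: 5).
Terminal value 5.

bf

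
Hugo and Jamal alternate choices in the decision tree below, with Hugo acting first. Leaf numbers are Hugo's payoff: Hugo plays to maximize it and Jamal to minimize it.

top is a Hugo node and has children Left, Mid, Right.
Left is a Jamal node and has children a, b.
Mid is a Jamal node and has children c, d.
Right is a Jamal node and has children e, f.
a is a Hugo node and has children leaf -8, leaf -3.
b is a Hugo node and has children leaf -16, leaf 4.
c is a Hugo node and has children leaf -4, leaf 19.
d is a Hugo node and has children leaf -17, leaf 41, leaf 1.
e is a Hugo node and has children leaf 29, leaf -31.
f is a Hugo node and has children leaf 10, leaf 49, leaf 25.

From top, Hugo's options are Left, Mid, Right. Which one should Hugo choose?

Right

a (Hugo): max(-8, -3) = -3
b (Hugo): max(-16, 4) = 4
Left (Jamal): min(-3, 4) = -3
c (Hugo): max(-4, 19) = 19
d (Hugo): max(-17, 41, 1) = 41
Mid (Jamal): min(19, 41) = 19
e (Hugo): max(29, -31) = 29
f (Hugo): max(10, 49, 25) = 49
Right (Jamal): min(29, 49) = 29
top (Hugo): max(-3, 19, 29) = 29
Hugo at top wants the highest of {Left=-3, Mid=19, Right=29}, so chooses Right.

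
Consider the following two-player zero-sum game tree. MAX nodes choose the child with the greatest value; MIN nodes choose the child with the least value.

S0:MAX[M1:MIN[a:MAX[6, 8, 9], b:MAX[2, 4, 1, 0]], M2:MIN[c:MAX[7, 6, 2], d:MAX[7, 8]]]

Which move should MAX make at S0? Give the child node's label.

M2

a (MAX): max(6, 8, 9) = 9
b (MAX): max(2, 4, 1, 0) = 4
M1 (MIN): min(9, 4) = 4
c (MAX): max(7, 6, 2) = 7
d (MAX): max(7, 8) = 8
M2 (MIN): min(7, 8) = 7
S0 (MAX): max(4, 7) = 7
MAX at S0 wants the highest of {M1=4, M2=7}, so chooses M2.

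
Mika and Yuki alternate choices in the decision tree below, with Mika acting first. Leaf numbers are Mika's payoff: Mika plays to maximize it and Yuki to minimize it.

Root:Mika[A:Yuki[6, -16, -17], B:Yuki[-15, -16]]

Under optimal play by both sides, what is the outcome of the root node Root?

-16

A (Yuki): min(6, -16, -17) = -17
B (Yuki): min(-15, -16) = -16
Root (Mika): max(-17, -16) = -16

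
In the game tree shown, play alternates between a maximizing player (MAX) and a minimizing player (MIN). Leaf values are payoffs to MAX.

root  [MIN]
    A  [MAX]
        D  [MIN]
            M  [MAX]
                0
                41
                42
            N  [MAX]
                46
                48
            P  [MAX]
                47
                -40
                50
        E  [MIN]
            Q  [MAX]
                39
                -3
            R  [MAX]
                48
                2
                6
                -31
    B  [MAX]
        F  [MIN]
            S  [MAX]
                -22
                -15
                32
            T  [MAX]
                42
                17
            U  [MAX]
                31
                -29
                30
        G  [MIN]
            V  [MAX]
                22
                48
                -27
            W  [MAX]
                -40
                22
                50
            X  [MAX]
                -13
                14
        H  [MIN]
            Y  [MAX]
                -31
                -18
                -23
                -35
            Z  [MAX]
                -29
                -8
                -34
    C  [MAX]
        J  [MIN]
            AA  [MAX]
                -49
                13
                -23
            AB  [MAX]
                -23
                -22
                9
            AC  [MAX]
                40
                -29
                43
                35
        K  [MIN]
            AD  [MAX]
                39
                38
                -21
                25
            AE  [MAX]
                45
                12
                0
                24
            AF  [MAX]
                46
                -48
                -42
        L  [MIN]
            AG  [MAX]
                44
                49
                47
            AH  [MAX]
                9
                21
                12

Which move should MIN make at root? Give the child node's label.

B

M (MAX): max(0, 41, 42) = 42
N (MAX): max(46, 48) = 48
P (MAX): max(47, -40, 50) = 50
D (MIN): min(42, 48, 50) = 42
Q (MAX): max(39, -3) = 39
R (MAX): max(48, 2, 6, -31) = 48
E (MIN): min(39, 48) = 39
A (MAX): max(42, 39) = 42
S (MAX): max(-22, -15, 32) = 32
T (MAX): max(42, 17) = 42
U (MAX): max(31, -29, 30) = 31
F (MIN): min(32, 42, 31) = 31
V (MAX): max(22, 48, -27) = 48
W (MAX): max(-40, 22, 50) = 50
X (MAX): max(-13, 14) = 14
G (MIN): min(48, 50, 14) = 14
Y (MAX): max(-31, -18, -23, -35) = -18
Z (MAX): max(-29, -8, -34) = -8
H (MIN): min(-18, -8) = -18
B (MAX): max(31, 14, -18) = 31
AA (MAX): max(-49, 13, -23) = 13
AB (MAX): max(-23, -22, 9) = 9
AC (MAX): max(40, -29, 43, 35) = 43
J (MIN): min(13, 9, 43) = 9
AD (MAX): max(39, 38, -21, 25) = 39
AE (MAX): max(45, 12, 0, 24) = 45
AF (MAX): max(46, -48, -42) = 46
K (MIN): min(39, 45, 46) = 39
AG (MAX): max(44, 49, 47) = 49
AH (MAX): max(9, 21, 12) = 21
L (MIN): min(49, 21) = 21
C (MAX): max(9, 39, 21) = 39
root (MIN): min(42, 31, 39) = 31
MIN at root wants the lowest of {A=42, B=31, C=39}, so chooses B.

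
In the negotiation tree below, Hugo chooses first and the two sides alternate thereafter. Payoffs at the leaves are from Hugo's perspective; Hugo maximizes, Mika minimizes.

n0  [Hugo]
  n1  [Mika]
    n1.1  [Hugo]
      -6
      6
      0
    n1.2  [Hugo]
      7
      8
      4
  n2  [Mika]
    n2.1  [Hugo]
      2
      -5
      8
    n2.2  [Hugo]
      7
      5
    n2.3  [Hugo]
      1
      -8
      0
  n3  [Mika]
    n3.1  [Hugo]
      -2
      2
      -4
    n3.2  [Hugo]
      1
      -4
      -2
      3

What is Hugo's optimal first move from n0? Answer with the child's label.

n1

n1.1 (Hugo): max(-6, 6, 0) = 6
n1.2 (Hugo): max(7, 8, 4) = 8
n1 (Mika): min(6, 8) = 6
n2.1 (Hugo): max(2, -5, 8) = 8
n2.2 (Hugo): max(7, 5) = 7
n2.3 (Hugo): max(1, -8, 0) = 1
n2 (Mika): min(8, 7, 1) = 1
n3.1 (Hugo): max(-2, 2, -4) = 2
n3.2 (Hugo): max(1, -4, -2, 3) = 3
n3 (Mika): min(2, 3) = 2
n0 (Hugo): max(6, 1, 2) = 6
Hugo at n0 wants the highest of {n1=6, n2=1, n3=2}, so chooses n1.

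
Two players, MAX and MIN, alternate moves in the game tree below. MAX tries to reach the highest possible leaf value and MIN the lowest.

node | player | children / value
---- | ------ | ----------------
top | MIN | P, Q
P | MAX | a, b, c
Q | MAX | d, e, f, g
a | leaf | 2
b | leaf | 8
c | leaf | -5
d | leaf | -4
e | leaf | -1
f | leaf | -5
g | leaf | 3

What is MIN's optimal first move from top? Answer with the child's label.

P (MAX): max(2, 8, -5) = 8
Q (MAX): max(-4, -1, -5, 3) = 3
top (MIN): min(8, 3) = 3
MIN at top wants the lowest of {P=8, Q=3}, so chooses Q.

Q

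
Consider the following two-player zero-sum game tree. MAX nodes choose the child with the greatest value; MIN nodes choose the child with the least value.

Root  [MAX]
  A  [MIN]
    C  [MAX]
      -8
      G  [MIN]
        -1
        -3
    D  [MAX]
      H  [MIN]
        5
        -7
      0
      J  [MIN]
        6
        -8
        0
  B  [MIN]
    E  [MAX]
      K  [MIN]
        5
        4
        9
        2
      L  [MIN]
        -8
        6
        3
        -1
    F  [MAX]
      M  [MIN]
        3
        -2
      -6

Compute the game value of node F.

-2

M (MIN): min(3, -2) = -2
F (MAX): max(-2, -6) = -2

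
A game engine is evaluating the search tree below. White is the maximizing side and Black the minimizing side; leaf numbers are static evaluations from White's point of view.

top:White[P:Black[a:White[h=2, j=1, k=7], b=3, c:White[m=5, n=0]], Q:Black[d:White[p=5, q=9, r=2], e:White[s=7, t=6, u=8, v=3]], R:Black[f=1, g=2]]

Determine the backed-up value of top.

a (White): max(2, 1, 7) = 7
c (White): max(5, 0) = 5
P (Black): min(7, 3, 5) = 3
d (White): max(5, 9, 2) = 9
e (White): max(7, 6, 8, 3) = 8
Q (Black): min(9, 8) = 8
R (Black): min(1, 2) = 1
top (White): max(3, 8, 1) = 8

8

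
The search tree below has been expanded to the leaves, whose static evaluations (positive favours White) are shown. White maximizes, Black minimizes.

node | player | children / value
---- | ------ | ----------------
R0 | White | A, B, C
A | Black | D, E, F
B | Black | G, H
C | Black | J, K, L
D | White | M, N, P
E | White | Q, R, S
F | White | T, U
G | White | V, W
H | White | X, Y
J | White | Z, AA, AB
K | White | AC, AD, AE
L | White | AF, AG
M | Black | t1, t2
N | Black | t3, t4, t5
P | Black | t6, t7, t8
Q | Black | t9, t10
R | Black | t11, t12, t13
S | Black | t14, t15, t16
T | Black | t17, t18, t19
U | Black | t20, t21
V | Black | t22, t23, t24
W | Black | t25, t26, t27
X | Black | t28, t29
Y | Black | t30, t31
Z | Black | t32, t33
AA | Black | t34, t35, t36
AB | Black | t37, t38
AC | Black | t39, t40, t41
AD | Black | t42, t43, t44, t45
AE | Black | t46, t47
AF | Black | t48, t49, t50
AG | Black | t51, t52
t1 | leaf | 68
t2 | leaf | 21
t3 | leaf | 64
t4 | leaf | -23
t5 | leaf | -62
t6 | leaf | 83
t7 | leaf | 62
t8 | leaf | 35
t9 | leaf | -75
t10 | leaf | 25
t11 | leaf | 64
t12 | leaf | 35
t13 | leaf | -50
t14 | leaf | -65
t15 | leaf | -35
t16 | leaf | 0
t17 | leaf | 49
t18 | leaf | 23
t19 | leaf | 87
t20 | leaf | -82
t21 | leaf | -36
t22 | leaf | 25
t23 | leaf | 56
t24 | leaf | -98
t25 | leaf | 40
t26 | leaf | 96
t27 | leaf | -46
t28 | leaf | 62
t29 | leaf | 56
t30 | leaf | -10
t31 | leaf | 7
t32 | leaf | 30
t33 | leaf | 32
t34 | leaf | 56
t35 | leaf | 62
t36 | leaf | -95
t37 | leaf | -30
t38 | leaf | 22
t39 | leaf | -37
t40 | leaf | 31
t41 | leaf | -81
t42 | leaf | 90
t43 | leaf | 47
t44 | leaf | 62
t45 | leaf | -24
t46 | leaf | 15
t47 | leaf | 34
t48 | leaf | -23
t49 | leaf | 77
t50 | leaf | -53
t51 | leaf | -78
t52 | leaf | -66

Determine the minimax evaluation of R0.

-46

M (Black): min(68, 21) = 21
N (Black): min(64, -23, -62) = -62
P (Black): min(83, 62, 35) = 35
D (White): max(21, -62, 35) = 35
Q (Black): min(-75, 25) = -75
R (Black): min(64, 35, -50) = -50
S (Black): min(-65, -35, 0) = -65
E (White): max(-75, -50, -65) = -50
T (Black): min(49, 23, 87) = 23
U (Black): min(-82, -36) = -82
F (White): max(23, -82) = 23
A (Black): min(35, -50, 23) = -50
V (Black): min(25, 56, -98) = -98
W (Black): min(40, 96, -46) = -46
G (White): max(-98, -46) = -46
X (Black): min(62, 56) = 56
Y (Black): min(-10, 7) = -10
H (White): max(56, -10) = 56
B (Black): min(-46, 56) = -46
Z (Black): min(30, 32) = 30
AA (Black): min(56, 62, -95) = -95
AB (Black): min(-30, 22) = -30
J (White): max(30, -95, -30) = 30
AC (Black): min(-37, 31, -81) = -81
AD (Black): min(90, 47, 62, -24) = -24
AE (Black): min(15, 34) = 15
K (White): max(-81, -24, 15) = 15
AF (Black): min(-23, 77, -53) = -53
AG (Black): min(-78, -66) = -78
L (White): max(-53, -78) = -53
C (Black): min(30, 15, -53) = -53
R0 (White): max(-50, -46, -53) = -46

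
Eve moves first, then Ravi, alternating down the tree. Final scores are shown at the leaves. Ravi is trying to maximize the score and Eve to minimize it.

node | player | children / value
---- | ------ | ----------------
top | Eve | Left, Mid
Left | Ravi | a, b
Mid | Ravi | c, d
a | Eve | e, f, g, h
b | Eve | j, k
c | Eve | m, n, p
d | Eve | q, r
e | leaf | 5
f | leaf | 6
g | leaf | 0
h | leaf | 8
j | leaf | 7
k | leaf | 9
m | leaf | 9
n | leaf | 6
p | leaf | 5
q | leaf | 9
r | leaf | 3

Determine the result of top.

5

a (Eve): min(5, 6, 0, 8) = 0
b (Eve): min(7, 9) = 7
Left (Ravi): max(0, 7) = 7
c (Eve): min(9, 6, 5) = 5
d (Eve): min(9, 3) = 3
Mid (Ravi): max(5, 3) = 5
top (Eve): min(7, 5) = 5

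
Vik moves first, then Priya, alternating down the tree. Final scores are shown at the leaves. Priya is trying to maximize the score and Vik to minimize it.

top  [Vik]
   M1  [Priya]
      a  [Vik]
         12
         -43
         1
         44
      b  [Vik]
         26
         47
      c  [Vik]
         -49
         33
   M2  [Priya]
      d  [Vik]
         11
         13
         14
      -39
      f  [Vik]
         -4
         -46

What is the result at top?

a (Vik): min(12, -43, 1, 44) = -43
b (Vik): min(26, 47) = 26
c (Vik): min(-49, 33) = -49
M1 (Priya): max(-43, 26, -49) = 26
d (Vik): min(11, 13, 14) = 11
f (Vik): min(-4, -46) = -46
M2 (Priya): max(11, -39, -46) = 11
top (Vik): min(26, 11) = 11

11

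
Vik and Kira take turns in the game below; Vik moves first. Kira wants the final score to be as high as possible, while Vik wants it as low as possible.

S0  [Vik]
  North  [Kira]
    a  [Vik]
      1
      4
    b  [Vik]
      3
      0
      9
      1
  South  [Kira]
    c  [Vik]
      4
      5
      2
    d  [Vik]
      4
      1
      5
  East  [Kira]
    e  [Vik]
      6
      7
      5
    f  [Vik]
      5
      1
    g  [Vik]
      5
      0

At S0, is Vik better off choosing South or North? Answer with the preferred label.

North

c (Vik): min(4, 5, 2) = 2
d (Vik): min(4, 1, 5) = 1
South (Kira): max(2, 1) = 2
a (Vik): min(1, 4) = 1
b (Vik): min(3, 0, 9, 1) = 0
North (Kira): max(1, 0) = 1
Vik prefers the lower value; South=2, North=1. North is better since 1 < 2.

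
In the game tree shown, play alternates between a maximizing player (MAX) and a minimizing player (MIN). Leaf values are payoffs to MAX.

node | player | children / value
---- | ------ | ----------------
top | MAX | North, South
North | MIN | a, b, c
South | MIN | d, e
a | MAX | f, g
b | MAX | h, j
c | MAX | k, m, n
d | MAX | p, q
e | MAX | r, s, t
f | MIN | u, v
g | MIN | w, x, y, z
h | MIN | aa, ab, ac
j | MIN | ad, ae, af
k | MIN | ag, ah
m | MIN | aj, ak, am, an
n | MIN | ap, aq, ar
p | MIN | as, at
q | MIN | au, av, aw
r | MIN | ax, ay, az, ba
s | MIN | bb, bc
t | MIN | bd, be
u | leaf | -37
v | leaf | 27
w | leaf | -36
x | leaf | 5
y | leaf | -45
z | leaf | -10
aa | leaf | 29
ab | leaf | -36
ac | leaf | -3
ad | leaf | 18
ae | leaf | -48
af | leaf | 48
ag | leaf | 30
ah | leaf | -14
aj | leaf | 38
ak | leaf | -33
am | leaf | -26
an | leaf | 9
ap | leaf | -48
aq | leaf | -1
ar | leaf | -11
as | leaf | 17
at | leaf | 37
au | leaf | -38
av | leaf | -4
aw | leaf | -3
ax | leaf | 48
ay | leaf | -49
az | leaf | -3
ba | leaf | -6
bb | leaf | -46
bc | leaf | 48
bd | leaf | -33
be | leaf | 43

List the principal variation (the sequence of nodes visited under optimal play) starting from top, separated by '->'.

f (MIN): min(-37, 27) = -37
g (MIN): min(-36, 5, -45, -10) = -45
a (MAX): max(-37, -45) = -37
h (MIN): min(29, -36, -3) = -36
j (MIN): min(18, -48, 48) = -48
b (MAX): max(-36, -48) = -36
k (MIN): min(30, -14) = -14
m (MIN): min(38, -33, -26, 9) = -33
n (MIN): min(-48, -1, -11) = -48
c (MAX): max(-14, -33, -48) = -14
North (MIN): min(-37, -36, -14) = -37
p (MIN): min(17, 37) = 17
q (MIN): min(-38, -4, -3) = -38
d (MAX): max(17, -38) = 17
r (MIN): min(48, -49, -3, -6) = -49
s (MIN): min(-46, 48) = -46
t (MIN): min(-33, 43) = -33
e (MAX): max(-49, -46, -33) = -33
South (MIN): min(17, -33) = -33
top (MAX): max(-37, -33) = -33
At top, MAX picks South (highest: -33).
At South, MIN picks e (lowest: -33).
At e, MAX picks t (highest: -33).
At t, MIN picks bd (lowest: -33).
Terminal value -33.

top -> South -> e -> t -> bd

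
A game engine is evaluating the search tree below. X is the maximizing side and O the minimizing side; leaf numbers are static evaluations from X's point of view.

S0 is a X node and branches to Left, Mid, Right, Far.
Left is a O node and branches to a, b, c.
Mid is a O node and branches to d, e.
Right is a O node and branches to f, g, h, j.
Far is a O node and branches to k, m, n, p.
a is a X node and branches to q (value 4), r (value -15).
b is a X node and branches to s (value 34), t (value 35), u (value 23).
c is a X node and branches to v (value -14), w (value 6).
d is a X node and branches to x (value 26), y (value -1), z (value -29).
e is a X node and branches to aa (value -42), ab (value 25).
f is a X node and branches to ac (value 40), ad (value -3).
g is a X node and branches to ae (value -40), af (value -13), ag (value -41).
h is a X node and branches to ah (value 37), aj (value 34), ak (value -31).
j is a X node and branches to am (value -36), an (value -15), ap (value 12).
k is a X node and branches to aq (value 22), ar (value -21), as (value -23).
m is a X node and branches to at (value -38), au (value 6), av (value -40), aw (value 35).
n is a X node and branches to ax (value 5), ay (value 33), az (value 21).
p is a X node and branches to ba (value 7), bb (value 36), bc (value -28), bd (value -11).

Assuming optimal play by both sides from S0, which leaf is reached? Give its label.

ab

a (X): max(4, -15) = 4
b (X): max(34, 35, 23) = 35
c (X): max(-14, 6) = 6
Left (O): min(4, 35, 6) = 4
d (X): max(26, -1, -29) = 26
e (X): max(-42, 25) = 25
Mid (O): min(26, 25) = 25
f (X): max(40, -3) = 40
g (X): max(-40, -13, -41) = -13
h (X): max(37, 34, -31) = 37
j (X): max(-36, -15, 12) = 12
Right (O): min(40, -13, 37, 12) = -13
k (X): max(22, -21, -23) = 22
m (X): max(-38, 6, -40, 35) = 35
n (X): max(5, 33, 21) = 33
p (X): max(7, 36, -28, -11) = 36
Far (O): min(22, 35, 33, 36) = 22
S0 (X): max(4, 25, -13, 22) = 25
At S0, X picks Mid (highest: 25).
At Mid, O picks e (lowest: 25).
At e, X picks ab (highest: 25).
Terminal value 25.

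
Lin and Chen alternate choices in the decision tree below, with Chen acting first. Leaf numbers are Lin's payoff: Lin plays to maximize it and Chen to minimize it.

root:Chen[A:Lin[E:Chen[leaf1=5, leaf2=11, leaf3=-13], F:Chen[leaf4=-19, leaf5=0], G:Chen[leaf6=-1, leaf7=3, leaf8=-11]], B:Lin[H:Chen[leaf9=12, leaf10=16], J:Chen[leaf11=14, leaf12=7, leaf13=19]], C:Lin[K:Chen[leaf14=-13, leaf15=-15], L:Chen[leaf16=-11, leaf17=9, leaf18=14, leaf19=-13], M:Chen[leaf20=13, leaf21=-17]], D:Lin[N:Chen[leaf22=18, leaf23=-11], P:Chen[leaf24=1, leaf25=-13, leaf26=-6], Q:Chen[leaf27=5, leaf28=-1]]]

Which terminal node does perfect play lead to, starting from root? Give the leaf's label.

E (Chen): min(5, 11, -13) = -13
F (Chen): min(-19, 0) = -19
G (Chen): min(-1, 3, -11) = -11
A (Lin): max(-13, -19, -11) = -11
H (Chen): min(12, 16) = 12
J (Chen): min(14, 7, 19) = 7
B (Lin): max(12, 7) = 12
K (Chen): min(-13, -15) = -15
L (Chen): min(-11, 9, 14, -13) = -13
M (Chen): min(13, -17) = -17
C (Lin): max(-15, -13, -17) = -13
N (Chen): min(18, -11) = -11
P (Chen): min(1, -13, -6) = -13
Q (Chen): min(5, -1) = -1
D (Lin): max(-11, -13, -1) = -1
root (Chen): min(-11, 12, -13, -1) = -13
At root, Chen picks C (lowest: -13).
At C, Lin picks L (highest: -13).
At L, Chen picks leaf19 (lowest: -13).
Terminal value -13.

leaf19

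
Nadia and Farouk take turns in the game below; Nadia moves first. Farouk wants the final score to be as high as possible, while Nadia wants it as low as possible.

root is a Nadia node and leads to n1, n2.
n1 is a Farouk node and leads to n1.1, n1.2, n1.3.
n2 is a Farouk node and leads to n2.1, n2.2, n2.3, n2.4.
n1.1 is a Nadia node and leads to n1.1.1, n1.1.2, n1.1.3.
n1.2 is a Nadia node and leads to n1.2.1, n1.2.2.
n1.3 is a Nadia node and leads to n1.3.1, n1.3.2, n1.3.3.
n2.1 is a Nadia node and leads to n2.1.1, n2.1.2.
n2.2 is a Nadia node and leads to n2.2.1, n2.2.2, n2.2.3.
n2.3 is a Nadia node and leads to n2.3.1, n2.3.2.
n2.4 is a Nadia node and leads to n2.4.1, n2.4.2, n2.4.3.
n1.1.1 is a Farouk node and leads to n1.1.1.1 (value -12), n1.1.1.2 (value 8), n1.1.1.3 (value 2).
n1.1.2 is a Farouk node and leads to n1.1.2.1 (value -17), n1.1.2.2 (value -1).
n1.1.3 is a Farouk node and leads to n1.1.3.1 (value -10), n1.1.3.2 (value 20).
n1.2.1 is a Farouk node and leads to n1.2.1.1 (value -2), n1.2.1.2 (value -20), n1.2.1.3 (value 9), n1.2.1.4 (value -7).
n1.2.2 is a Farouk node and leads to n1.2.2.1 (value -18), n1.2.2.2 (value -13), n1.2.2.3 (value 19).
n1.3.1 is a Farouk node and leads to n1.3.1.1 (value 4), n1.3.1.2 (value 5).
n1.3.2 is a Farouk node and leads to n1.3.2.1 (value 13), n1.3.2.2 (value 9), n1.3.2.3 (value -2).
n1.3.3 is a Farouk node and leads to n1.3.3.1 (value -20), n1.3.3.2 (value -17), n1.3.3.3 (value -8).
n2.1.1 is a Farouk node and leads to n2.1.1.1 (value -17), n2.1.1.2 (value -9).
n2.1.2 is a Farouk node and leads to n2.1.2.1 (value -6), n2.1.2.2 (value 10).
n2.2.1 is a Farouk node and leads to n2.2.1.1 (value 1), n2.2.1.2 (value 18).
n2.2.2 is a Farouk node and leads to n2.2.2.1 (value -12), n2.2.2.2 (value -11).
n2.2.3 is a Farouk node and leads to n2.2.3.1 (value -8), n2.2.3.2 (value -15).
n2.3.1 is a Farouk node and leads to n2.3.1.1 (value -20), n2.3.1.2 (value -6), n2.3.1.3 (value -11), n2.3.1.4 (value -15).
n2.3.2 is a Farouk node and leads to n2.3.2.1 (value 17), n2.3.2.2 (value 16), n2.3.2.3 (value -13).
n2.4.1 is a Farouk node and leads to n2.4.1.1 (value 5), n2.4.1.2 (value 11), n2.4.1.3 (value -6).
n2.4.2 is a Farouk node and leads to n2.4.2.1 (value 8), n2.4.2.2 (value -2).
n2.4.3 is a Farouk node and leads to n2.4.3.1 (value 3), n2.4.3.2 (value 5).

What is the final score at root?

5

n1.1.1 (Farouk): max(-12, 8, 2) = 8
n1.1.2 (Farouk): max(-17, -1) = -1
n1.1.3 (Farouk): max(-10, 20) = 20
n1.1 (Nadia): min(8, -1, 20) = -1
n1.2.1 (Farouk): max(-2, -20, 9, -7) = 9
n1.2.2 (Farouk): max(-18, -13, 19) = 19
n1.2 (Nadia): min(9, 19) = 9
n1.3.1 (Farouk): max(4, 5) = 5
n1.3.2 (Farouk): max(13, 9, -2) = 13
n1.3.3 (Farouk): max(-20, -17, -8) = -8
n1.3 (Nadia): min(5, 13, -8) = -8
n1 (Farouk): max(-1, 9, -8) = 9
n2.1.1 (Farouk): max(-17, -9) = -9
n2.1.2 (Farouk): max(-6, 10) = 10
n2.1 (Nadia): min(-9, 10) = -9
n2.2.1 (Farouk): max(1, 18) = 18
n2.2.2 (Farouk): max(-12, -11) = -11
n2.2.3 (Farouk): max(-8, -15) = -8
n2.2 (Nadia): min(18, -11, -8) = -11
n2.3.1 (Farouk): max(-20, -6, -11, -15) = -6
n2.3.2 (Farouk): max(17, 16, -13) = 17
n2.3 (Nadia): min(-6, 17) = -6
n2.4.1 (Farouk): max(5, 11, -6) = 11
n2.4.2 (Farouk): max(8, -2) = 8
n2.4.3 (Farouk): max(3, 5) = 5
n2.4 (Nadia): min(11, 8, 5) = 5
n2 (Farouk): max(-9, -11, -6, 5) = 5
root (Nadia): min(9, 5) = 5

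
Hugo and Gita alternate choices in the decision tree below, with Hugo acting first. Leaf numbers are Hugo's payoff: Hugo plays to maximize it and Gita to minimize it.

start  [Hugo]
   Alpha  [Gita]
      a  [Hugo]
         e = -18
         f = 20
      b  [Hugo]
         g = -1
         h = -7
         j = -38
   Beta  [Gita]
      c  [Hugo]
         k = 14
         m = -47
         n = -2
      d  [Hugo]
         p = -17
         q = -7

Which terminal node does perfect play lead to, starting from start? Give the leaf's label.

g

a (Hugo): max(-18, 20) = 20
b (Hugo): max(-1, -7, -38) = -1
Alpha (Gita): min(20, -1) = -1
c (Hugo): max(14, -47, -2) = 14
d (Hugo): max(-17, -7) = -7
Beta (Gita): min(14, -7) = -7
start (Hugo): max(-1, -7) = -1
At start, Hugo picks Alpha (highest: -1).
At Alpha, Gita picks b (lowest: -1).
At b, Hugo picks g (highest: -1).
Terminal value -1.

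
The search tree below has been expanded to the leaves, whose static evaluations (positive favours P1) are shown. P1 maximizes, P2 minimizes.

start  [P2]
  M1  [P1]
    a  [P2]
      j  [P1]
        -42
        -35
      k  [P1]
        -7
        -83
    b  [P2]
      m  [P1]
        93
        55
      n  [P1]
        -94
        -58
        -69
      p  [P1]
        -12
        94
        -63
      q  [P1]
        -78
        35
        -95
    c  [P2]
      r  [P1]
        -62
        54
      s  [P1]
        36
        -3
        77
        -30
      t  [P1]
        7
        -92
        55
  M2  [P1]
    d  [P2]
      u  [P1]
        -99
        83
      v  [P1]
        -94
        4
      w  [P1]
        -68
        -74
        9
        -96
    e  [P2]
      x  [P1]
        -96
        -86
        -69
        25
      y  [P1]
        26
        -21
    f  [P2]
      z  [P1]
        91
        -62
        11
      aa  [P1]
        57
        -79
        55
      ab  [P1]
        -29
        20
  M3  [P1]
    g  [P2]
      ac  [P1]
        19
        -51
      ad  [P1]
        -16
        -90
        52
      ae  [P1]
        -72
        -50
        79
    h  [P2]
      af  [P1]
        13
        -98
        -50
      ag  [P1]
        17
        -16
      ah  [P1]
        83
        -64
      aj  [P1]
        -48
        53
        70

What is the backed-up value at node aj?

aj (P1): max(-48, 53, 70) = 70

70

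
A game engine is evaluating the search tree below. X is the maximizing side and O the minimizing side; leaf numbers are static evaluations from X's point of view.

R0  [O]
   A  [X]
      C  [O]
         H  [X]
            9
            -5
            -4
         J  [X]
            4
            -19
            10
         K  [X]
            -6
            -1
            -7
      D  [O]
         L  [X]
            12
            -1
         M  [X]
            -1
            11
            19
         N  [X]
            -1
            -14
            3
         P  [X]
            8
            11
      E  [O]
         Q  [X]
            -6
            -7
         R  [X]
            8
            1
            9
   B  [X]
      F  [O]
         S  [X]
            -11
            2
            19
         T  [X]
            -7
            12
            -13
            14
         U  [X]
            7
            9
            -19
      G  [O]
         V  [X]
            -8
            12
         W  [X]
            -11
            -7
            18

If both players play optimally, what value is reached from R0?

H (X): max(9, -5, -4) = 9
J (X): max(4, -19, 10) = 10
K (X): max(-6, -1, -7) = -1
C (O): min(9, 10, -1) = -1
L (X): max(12, -1) = 12
M (X): max(-1, 11, 19) = 19
N (X): max(-1, -14, 3) = 3
P (X): max(8, 11) = 11
D (O): min(12, 19, 3, 11) = 3
Q (X): max(-6, -7) = -6
R (X): max(8, 1, 9) = 9
E (O): min(-6, 9) = -6
A (X): max(-1, 3, -6) = 3
S (X): max(-11, 2, 19) = 19
T (X): max(-7, 12, -13, 14) = 14
U (X): max(7, 9, -19) = 9
F (O): min(19, 14, 9) = 9
V (X): max(-8, 12) = 12
W (X): max(-11, -7, 18) = 18
G (O): min(12, 18) = 12
B (X): max(9, 12) = 12
R0 (O): min(3, 12) = 3

3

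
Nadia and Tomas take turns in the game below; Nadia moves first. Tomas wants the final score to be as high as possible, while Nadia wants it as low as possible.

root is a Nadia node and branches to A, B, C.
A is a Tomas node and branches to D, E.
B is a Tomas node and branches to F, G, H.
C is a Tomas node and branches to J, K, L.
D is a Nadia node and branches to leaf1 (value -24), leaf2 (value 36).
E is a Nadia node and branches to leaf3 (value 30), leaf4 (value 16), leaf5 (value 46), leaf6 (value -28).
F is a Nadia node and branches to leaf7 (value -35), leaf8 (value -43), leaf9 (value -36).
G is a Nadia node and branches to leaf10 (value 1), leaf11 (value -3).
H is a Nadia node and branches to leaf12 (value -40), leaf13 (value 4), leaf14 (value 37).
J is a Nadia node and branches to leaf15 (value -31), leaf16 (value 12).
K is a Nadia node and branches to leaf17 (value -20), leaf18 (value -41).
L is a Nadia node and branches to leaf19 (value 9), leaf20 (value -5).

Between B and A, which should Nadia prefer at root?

F (Nadia): min(-35, -43, -36) = -43
G (Nadia): min(1, -3) = -3
H (Nadia): min(-40, 4, 37) = -40
B (Tomas): max(-43, -3, -40) = -3
D (Nadia): min(-24, 36) = -24
E (Nadia): min(30, 16, 46, -28) = -28
A (Tomas): max(-24, -28) = -24
Nadia prefers the lower value; B=-3, A=-24. A is better since -24 < -3.

A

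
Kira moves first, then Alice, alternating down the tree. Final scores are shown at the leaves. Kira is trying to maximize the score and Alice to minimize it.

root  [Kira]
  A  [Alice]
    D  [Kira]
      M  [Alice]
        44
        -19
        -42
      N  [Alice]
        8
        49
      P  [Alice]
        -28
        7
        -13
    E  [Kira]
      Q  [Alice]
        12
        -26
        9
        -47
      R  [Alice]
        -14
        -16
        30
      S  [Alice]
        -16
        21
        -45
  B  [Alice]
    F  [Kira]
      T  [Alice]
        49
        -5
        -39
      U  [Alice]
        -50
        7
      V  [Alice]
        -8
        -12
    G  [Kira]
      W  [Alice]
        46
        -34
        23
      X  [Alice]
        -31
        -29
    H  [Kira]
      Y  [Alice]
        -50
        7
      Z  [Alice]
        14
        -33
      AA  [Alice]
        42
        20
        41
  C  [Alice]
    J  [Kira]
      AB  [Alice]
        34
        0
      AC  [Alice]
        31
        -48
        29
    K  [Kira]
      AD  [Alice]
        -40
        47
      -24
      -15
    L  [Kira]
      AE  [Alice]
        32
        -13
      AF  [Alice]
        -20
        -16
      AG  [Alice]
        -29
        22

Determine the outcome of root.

-15

M (Alice): min(44, -19, -42) = -42
N (Alice): min(8, 49) = 8
P (Alice): min(-28, 7, -13) = -28
D (Kira): max(-42, 8, -28) = 8
Q (Alice): min(12, -26, 9, -47) = -47
R (Alice): min(-14, -16, 30) = -16
S (Alice): min(-16, 21, -45) = -45
E (Kira): max(-47, -16, -45) = -16
A (Alice): min(8, -16) = -16
T (Alice): min(49, -5, -39) = -39
U (Alice): min(-50, 7) = -50
V (Alice): min(-8, -12) = -12
F (Kira): max(-39, -50, -12) = -12
W (Alice): min(46, -34, 23) = -34
X (Alice): min(-31, -29) = -31
G (Kira): max(-34, -31) = -31
Y (Alice): min(-50, 7) = -50
Z (Alice): min(14, -33) = -33
AA (Alice): min(42, 20, 41) = 20
H (Kira): max(-50, -33, 20) = 20
B (Alice): min(-12, -31, 20) = -31
AB (Alice): min(34, 0) = 0
AC (Alice): min(31, -48, 29) = -48
J (Kira): max(0, -48) = 0
AD (Alice): min(-40, 47) = -40
K (Kira): max(-40, -24, -15) = -15
AE (Alice): min(32, -13) = -13
AF (Alice): min(-20, -16) = -20
AG (Alice): min(-29, 22) = -29
L (Kira): max(-13, -20, -29) = -13
C (Alice): min(0, -15, -13) = -15
root (Kira): max(-16, -31, -15) = -15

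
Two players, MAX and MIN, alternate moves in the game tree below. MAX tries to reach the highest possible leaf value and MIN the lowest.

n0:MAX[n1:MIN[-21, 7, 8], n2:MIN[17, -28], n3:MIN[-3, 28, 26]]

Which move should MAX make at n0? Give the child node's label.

n1 (MIN): min(-21, 7, 8) = -21
n2 (MIN): min(17, -28) = -28
n3 (MIN): min(-3, 28, 26) = -3
n0 (MAX): max(-21, -28, -3) = -3
MAX at n0 wants the highest of {n1=-21, n2=-28, n3=-3}, so chooses n3.

n3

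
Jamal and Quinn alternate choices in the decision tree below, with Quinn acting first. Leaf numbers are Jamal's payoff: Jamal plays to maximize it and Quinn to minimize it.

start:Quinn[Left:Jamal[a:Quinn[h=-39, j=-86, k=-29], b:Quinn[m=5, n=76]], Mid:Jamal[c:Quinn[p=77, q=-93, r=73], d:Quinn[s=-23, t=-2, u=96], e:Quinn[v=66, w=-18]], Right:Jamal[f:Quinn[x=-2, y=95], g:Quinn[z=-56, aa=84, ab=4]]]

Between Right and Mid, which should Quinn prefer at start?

Mid

f (Quinn): min(-2, 95) = -2
g (Quinn): min(-56, 84, 4) = -56
Right (Jamal): max(-2, -56) = -2
c (Quinn): min(77, -93, 73) = -93
d (Quinn): min(-23, -2, 96) = -23
e (Quinn): min(66, -18) = -18
Mid (Jamal): max(-93, -23, -18) = -18
Quinn prefers the lower value; Right=-2, Mid=-18. Mid is better since -18 < -2.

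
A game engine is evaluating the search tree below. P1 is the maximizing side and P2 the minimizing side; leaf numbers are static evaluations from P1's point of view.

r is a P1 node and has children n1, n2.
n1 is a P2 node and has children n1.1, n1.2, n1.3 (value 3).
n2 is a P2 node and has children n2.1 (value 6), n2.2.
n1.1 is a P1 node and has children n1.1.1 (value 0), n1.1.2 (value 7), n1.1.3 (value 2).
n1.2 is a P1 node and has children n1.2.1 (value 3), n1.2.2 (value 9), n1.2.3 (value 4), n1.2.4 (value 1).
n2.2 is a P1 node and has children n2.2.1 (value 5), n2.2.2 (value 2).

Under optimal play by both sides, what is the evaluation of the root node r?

n1.1 (P1): max(0, 7, 2) = 7
n1.2 (P1): max(3, 9, 4, 1) = 9
n1 (P2): min(7, 9, 3) = 3
n2.2 (P1): max(5, 2) = 5
n2 (P2): min(6, 5) = 5
r (P1): max(3, 5) = 5

5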